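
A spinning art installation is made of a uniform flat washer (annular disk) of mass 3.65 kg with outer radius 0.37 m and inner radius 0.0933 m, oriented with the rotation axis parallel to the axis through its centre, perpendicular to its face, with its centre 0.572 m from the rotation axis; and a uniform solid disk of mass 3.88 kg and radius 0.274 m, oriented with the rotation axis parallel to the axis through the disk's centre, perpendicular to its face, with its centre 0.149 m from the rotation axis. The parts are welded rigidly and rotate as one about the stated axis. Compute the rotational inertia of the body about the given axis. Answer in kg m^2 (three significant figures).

Annular disk: I_cm = (1/2)M(R²+r²) = (1/2)(3.65)[(0.37)² + (0.0933)²] = 0.26573 kg m^2; centre at d = 0.572 m, so the parallel axis theorem gives I = 0.26573 + (3.65)(0.572)² = 1.46 kg m^2.
Solid disk: I_cm = (1/2)MR² = (1/2)(3.88)(0.274)² = 0.14565 kg m^2; centre at d = 0.149 m, so the parallel axis theorem gives I = 0.14565 + (3.88)(0.149)² = 0.23179 kg m^2.
Total I = 1.46 + 0.23179 = 1.6917 kg m^2.

1.69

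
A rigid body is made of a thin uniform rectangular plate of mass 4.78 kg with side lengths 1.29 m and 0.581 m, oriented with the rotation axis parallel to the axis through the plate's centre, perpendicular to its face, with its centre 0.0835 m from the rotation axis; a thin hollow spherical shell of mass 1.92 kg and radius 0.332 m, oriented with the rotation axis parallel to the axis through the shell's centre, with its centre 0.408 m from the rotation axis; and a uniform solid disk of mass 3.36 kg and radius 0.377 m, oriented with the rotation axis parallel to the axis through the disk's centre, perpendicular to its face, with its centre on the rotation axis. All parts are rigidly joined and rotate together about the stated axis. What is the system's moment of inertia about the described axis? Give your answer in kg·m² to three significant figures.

Rectangular plate: I_cm = (1/12)M(a²+b²) = (1/12)(4.78)[(1.29)² + (0.581)²] = 0.79733 kg·m²; centre at d = 0.0835 m, so the parallel axis theorem gives I = 0.79733 + (4.78)(0.0835)² = 0.83066 kg·m².
Spherical shell: I_cm = (2/3)MR² = (2/3)(1.92)(0.332)² = 0.14109 kg·m²; centre at d = 0.408 m, so the parallel axis theorem gives I = 0.14109 + (1.92)(0.408)² = 0.4607 kg·m².
Solid disk: I_cm = (1/2)MR² = (1/2)(3.36)(0.377)² = 0.23878 kg·m²; axis through the centre, so I = 0.23878 kg·m².
Total I = 0.83066 + 0.4607 + 0.23878 = 1.5301 kg·m².

1.53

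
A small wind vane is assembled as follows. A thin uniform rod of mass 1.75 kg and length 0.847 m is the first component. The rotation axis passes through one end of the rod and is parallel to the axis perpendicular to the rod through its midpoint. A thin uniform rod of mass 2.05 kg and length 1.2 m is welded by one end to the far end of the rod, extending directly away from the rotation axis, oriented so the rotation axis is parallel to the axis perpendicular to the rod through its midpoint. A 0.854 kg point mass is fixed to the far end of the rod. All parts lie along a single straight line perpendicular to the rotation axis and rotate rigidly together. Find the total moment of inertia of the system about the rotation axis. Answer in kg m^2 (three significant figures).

8.54

Thin rod: I_cm = (1/12)ML² = (1/12)(1.75)(0.847)² = 0.10462 kg m^2; centre at d = 0.4235 m, so the parallel axis theorem gives I = 0.10462 + (1.75)(0.4235)² = 0.41849 kg m^2.
Thin rod: I_cm = (1/12)ML² = (1/12)(2.05)(1.2)² = 0.246 kg m^2; centre at d = 0.4235 + 0.4235 + 0.6 = 1.447 m, so the parallel axis theorem gives I = 0.246 + (2.05)(1.447)² = 4.5383 kg m^2.
Point mass: I_cm = 0; centre at d = 0.4235 + 0.4235 + 0.6 + 0.6 = 2.047 m, so the parallel axis theorem gives I = 0 + (0.854)(2.047)² = 3.5784 kg m^2.
Total I = 0.41849 + 4.5383 + 3.5784 = 8.5352 kg m^2.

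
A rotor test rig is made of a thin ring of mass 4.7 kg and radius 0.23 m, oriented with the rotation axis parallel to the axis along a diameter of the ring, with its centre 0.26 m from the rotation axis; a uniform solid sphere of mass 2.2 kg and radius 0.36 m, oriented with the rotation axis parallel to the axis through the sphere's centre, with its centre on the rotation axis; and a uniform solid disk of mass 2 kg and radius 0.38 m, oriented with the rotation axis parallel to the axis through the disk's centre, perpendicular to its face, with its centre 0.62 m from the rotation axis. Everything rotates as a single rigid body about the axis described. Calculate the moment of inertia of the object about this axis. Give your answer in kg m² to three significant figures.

1.47

Thin ring: I_cm = (1/2)MR² = (1/2)(4.7)(0.23)² = 0.12432 kg m²; centre at d = 0.26 m, so the parallel axis theorem gives I = 0.12432 + (4.7)(0.26)² = 0.44204 kg m².
Solid sphere: I_cm = (2/5)MR² = (2/5)(2.2)(0.36)² = 0.11405 kg m²; axis through the centre, so I = 0.11405 kg m².
Solid disk: I_cm = (1/2)MR² = (1/2)(2)(0.38)² = 0.1444 kg m²; centre at d = 0.62 m, so the parallel axis theorem gives I = 0.1444 + (2)(0.62)² = 0.9132 kg m².
Total I = 0.44204 + 0.11405 + 0.9132 = 1.4693 kg m².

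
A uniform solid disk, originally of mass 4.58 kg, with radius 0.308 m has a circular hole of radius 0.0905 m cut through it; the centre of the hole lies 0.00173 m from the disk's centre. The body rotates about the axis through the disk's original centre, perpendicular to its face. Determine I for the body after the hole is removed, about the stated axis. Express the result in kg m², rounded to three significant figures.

Unpierced body about its centre: I₀ = (1/2)MR² = (1/2)(4.58)(0.308)² = 0.21724 kg m².
The removed disk has mass m = M·(r/R)² = (4.58)(0.0905/0.308)² = 0.39542 kg (same uniform areal density).
Its moment of inertia about the rotation axis (parallel-axis theorem): I_hole = (1/2)mr² + md² = (1/2)(0.39542)(0.0905)² + (0.39542)(0.00173)² = 0.0016205 kg m².
Treating the hole as negative mass, I = I₀ − I_hole = 0.21724 − 0.0016205 = 0.21562 kg m².

0.216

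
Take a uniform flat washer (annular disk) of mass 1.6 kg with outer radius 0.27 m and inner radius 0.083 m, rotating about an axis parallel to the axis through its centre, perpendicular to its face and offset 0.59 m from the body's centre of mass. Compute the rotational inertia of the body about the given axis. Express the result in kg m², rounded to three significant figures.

0.621

I_cm = (1/2)M(R²+r²) = (1/2)(1.6)[(0.27)² + (0.083)²] = 0.063831 kg m²; centre at d = 0.59 m, so I = I_cm + Md² gives I = 0.063831 + (1.6)(0.59)² = 0.62079 kg m².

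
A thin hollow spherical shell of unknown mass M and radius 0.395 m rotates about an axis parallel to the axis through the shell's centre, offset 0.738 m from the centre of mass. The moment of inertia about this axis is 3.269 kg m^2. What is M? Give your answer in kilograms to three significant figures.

5.04

I = I_cm + Md² = (2/3)MR² + Md² = M·[0.666667·(0.395)² + (0.738)²] = M·0.64866.
So M = 3.269 / 0.64866 = 5.0396 kg.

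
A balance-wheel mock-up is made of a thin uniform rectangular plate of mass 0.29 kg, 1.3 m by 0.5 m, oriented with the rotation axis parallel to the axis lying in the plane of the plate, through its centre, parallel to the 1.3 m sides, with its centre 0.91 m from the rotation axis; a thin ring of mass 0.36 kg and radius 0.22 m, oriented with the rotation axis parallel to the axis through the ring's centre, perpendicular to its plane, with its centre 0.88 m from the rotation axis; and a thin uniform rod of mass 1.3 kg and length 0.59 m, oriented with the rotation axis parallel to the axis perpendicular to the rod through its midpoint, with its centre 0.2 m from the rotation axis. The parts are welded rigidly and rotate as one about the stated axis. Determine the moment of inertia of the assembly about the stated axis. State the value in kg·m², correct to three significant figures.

0.632

Rectangular plate: I_cm = (1/12)Mb² = (1/12)(0.29)(0.5)² = 0.0060417 kg·m²; centre at d = 0.91 m, so I = I_cm + Md² gives I = 0.0060417 + (0.29)(0.91)² = 0.24619 kg·m².
Thin ring: I_cm = MR² = (0.36)(0.22)² = 0.017424 kg·m²; centre at d = 0.88 m, so I = I_cm + Md² gives I = 0.017424 + (0.36)(0.88)² = 0.29621 kg·m².
Thin rod: I_cm = (1/12)ML² = (1/12)(1.3)(0.59)² = 0.037711 kg·m²; centre at d = 0.2 m, so I = I_cm + Md² gives I = 0.037711 + (1.3)(0.2)² = 0.089711 kg·m².
Total I = 0.24619 + 0.29621 + 0.089711 = 0.63211 kg·m².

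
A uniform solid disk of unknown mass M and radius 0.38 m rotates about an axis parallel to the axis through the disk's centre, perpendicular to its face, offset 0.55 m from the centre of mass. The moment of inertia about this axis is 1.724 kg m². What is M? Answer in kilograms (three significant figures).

4.60

I = I_cm + Md² = (1/2)MR² + Md² = M·[0.5·(0.38)² + (0.55)²] = M·0.3747.
So M = 1.724 / 0.3747 = 4.601 kg.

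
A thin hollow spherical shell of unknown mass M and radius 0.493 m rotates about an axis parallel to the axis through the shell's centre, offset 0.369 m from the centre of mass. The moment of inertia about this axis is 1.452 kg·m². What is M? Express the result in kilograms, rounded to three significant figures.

4.87

I = I_cm + Md² = (2/3)MR² + Md² = M·[0.666667·(0.493)² + (0.369)²] = M·0.29819.
So M = 1.452 / 0.29819 = 4.8693 kg.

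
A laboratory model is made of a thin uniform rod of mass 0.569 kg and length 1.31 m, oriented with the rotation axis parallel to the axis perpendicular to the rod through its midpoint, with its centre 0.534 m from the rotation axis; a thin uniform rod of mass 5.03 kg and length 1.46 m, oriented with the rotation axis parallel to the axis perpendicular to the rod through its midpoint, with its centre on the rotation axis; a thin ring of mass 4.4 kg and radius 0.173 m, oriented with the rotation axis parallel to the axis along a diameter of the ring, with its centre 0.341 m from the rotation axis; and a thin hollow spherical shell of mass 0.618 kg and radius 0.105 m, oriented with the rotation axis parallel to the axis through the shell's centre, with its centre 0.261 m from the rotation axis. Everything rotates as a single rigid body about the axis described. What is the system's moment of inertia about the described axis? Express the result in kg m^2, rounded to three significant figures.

1.76

Thin rod: I_cm = (1/12)ML² = (1/12)(0.569)(1.31)² = 0.081372 kg m^2; centre at d = 0.534 m, so I = I_cm + Md² gives I = 0.081372 + (0.569)(0.534)² = 0.24363 kg m^2.
Thin rod: I_cm = (1/12)ML² = (1/12)(5.03)(1.46)² = 0.8935 kg m^2; axis through the centre, so I = 0.8935 kg m^2.
Thin ring: I_cm = (1/2)MR² = (1/2)(4.4)(0.173)² = 0.065844 kg m^2; centre at d = 0.341 m, so I = I_cm + Md² gives I = 0.065844 + (4.4)(0.341)² = 0.57748 kg m^2.
Spherical shell: I_cm = (2/3)MR² = (2/3)(0.618)(0.105)² = 0.0045423 kg m^2; centre at d = 0.261 m, so I = I_cm + Md² gives I = 0.0045423 + (0.618)(0.261)² = 0.046641 kg m^2.
Total I = 0.24363 + 0.8935 + 0.57748 + 0.046641 = 1.7612 kg m^2.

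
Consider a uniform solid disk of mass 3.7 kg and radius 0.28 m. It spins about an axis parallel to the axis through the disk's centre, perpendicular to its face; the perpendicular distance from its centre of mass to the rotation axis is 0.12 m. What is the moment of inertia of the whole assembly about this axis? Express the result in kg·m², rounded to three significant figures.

I_cm = (1/2)MR² = (1/2)(3.7)(0.28)² = 0.14504 kg·m²; centre at d = 0.12 m, so I = I_cm + Md² gives I = 0.14504 + (3.7)(0.12)² = 0.19832 kg·m².

0.198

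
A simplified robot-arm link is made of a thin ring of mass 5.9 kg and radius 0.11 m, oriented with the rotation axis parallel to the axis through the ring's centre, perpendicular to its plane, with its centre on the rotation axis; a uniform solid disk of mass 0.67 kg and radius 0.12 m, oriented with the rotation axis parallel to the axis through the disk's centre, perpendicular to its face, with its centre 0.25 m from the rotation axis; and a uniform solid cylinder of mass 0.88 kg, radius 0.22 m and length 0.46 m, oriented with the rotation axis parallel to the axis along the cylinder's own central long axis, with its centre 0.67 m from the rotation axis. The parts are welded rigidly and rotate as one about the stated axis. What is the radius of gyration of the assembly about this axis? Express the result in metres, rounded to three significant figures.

0.268

Thin ring: I_cm = MR² = (5.9)(0.11)² = 0.07139 kg·m²; axis through the centre, so I = 0.07139 kg·m².
Solid disk: I_cm = (1/2)MR² = (1/2)(0.67)(0.12)² = 0.004824 kg·m²; centre at d = 0.25 m, so I = I_cm + Md² gives I = 0.004824 + (0.67)(0.25)² = 0.046699 kg·m².
Solid cylinder: I_cm = (1/2)MR² = (1/2)(0.88)(0.22)² = 0.021296 kg·m²; centre at d = 0.67 m, so I = I_cm + Md² gives I = 0.021296 + (0.88)(0.67)² = 0.41633 kg·m².
Total I = 0.53442 kg·m²; total mass M = 7.45 kg.
k = √(I/M) = √(0.53442/7.45) = 0.26783 m.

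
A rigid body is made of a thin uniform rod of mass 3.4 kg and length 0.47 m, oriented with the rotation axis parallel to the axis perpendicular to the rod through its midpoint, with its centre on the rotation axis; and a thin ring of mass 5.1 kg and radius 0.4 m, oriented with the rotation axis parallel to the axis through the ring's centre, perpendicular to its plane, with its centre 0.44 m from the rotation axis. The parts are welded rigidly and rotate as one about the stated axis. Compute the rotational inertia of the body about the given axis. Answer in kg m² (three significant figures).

Thin rod: I_cm = (1/12)ML² = (1/12)(3.4)(0.47)² = 0.062588 kg m²; axis through the centre, so I = 0.062588 kg m².
Thin ring: I_cm = MR² = (5.1)(0.4)² = 0.816 kg m²; centre at d = 0.44 m, so I = I_cm + Md² gives I = 0.816 + (5.1)(0.44)² = 1.8034 kg m².
Total I = 0.062588 + 1.8034 = 1.8659 kg m².

1.87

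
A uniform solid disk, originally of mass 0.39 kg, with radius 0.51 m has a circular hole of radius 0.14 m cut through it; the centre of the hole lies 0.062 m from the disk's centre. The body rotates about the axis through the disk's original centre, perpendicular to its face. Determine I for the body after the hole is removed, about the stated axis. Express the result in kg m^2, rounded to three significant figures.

0.0503

Unpierced body about its centre: I₀ = (1/2)MR² = (1/2)(0.39)(0.51)² = 0.05072 kg m^2.
The removed disk has mass m = M·(r/R)² = (0.39)(0.14/0.51)² = 0.029389 kg (same uniform areal density).
Its moment of inertia about the rotation axis (parallel-axis theorem): I_hole = (1/2)mr² + md² = (1/2)(0.029389)(0.14)² + (0.029389)(0.062)² = 0.00040098 kg m^2.
Treating the hole as negative mass, I = I₀ − I_hole = 0.05072 − 0.00040098 = 0.050319 kg m^2.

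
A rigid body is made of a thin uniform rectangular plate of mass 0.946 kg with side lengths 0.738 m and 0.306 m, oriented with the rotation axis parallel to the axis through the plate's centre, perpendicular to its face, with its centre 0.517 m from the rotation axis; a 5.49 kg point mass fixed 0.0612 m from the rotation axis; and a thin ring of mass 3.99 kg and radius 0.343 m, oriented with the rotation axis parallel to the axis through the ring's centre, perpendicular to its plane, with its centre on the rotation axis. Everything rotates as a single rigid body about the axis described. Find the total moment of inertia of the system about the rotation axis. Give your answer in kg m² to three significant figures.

0.793

Rectangular plate: I_cm = (1/12)M(a²+b²) = (1/12)(0.946)[(0.738)² + (0.306)²] = 0.050318 kg m²; centre at d = 0.517 m, so the parallel axis theorem gives I = 0.050318 + (0.946)(0.517)² = 0.30317 kg m².
Point mass: I_cm = 0; centre at d = 0.0612 m, so the parallel axis theorem gives I = 0 + (5.49)(0.0612)² = 0.020562 kg m².
Thin ring: I_cm = MR² = (3.99)(0.343)² = 0.46942 kg m²; axis through the centre, so I = 0.46942 kg m².
Total I = 0.30317 + 0.020562 + 0.46942 = 0.79316 kg m².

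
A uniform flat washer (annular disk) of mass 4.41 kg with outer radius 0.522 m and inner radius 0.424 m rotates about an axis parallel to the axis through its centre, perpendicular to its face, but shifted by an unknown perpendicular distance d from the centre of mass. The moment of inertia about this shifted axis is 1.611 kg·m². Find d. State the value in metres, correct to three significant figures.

0.373

About the centre-of-mass axis, I_cm = (1/2)M(R²+r²) = (1/2)(4.41)[(0.522)² + (0.424)²] = 0.99723 kg·m².
Parallel axis theorem: I = I_cm + Md², so Md² = 1.611 − 0.99723 = 0.61377 kg·m².
d = √(0.61377 / 4.41) = 0.37306 m.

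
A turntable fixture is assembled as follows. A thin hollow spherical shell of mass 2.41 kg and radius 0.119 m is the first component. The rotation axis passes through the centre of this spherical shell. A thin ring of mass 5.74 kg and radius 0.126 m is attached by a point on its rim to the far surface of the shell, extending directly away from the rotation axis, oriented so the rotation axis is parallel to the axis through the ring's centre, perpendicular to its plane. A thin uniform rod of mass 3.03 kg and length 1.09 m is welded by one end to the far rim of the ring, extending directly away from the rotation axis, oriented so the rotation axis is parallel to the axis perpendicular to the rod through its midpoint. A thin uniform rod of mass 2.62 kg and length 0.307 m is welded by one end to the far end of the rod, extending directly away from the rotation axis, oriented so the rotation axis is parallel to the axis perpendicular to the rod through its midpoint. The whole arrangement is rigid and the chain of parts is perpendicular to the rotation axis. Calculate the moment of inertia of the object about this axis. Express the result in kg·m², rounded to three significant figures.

Spherical shell: I_cm = (2/3)MR² = (2/3)(2.41)(0.119)² = 0.022752 kg·m²; axis through the centre, so I = 0.022752 kg·m².
Thin ring: I_cm = MR² = (5.74)(0.126)² = 0.091128 kg·m²; centre at d = 0.119 + 0.126 = 0.245 m, so the parallel axis theorem gives I = 0.091128 + (5.74)(0.245)² = 0.43567 kg·m².
Thin rod: I_cm = (1/12)ML² = (1/12)(3.03)(1.09)² = 0.3 kg·m²; centre at d = 0.119 + 0.126 + 0.126 + 0.545 = 0.916 m, so the parallel axis theorem gives I = 0.3 + (3.03)(0.916)² = 2.8423 kg·m².
Thin rod: I_cm = (1/12)ML² = (1/12)(2.62)(0.307)² = 0.020578 kg·m²; centre at d = 0.119 + 0.126 + 0.126 + 0.545 + 0.545 + 0.1535 = 1.6145 m, so the parallel axis theorem gives I = 0.020578 + (2.62)(1.6145)² = 6.8499 kg·m².
Total I = 0.022752 + 0.43567 + 2.8423 + 6.8499 = 10.151 kg·m².

10.2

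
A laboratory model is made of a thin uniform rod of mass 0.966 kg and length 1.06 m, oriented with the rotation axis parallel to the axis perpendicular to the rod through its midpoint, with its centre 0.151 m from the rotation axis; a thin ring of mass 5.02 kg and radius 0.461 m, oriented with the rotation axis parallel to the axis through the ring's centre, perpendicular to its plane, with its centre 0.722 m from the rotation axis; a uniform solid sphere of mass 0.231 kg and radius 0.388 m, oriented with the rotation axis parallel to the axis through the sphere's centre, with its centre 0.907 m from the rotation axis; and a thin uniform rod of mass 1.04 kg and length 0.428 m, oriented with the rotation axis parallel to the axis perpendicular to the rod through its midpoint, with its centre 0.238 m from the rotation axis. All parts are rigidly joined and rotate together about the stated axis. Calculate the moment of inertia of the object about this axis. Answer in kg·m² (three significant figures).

4.07

Thin rod: I_cm = (1/12)ML² = (1/12)(0.966)(1.06)² = 0.09045 kg·m²; centre at d = 0.151 m, so the parallel axis theorem gives I = 0.09045 + (0.966)(0.151)² = 0.11248 kg·m².
Thin ring: I_cm = MR² = (5.02)(0.461)² = 1.0669 kg·m²; centre at d = 0.722 m, so the parallel axis theorem gives I = 1.0669 + (5.02)(0.722)² = 3.6837 kg·m².
Solid sphere: I_cm = (2/5)MR² = (2/5)(0.231)(0.388)² = 0.01391 kg·m²; centre at d = 0.907 m, so the parallel axis theorem gives I = 0.01391 + (0.231)(0.907)² = 0.20394 kg·m².
Thin rod: I_cm = (1/12)ML² = (1/12)(1.04)(0.428)² = 0.015876 kg·m²; centre at d = 0.238 m, so the parallel axis theorem gives I = 0.015876 + (1.04)(0.238)² = 0.074786 kg·m².
Total I = 0.11248 + 3.6837 + 0.20394 + 0.074786 = 4.0749 kg·m².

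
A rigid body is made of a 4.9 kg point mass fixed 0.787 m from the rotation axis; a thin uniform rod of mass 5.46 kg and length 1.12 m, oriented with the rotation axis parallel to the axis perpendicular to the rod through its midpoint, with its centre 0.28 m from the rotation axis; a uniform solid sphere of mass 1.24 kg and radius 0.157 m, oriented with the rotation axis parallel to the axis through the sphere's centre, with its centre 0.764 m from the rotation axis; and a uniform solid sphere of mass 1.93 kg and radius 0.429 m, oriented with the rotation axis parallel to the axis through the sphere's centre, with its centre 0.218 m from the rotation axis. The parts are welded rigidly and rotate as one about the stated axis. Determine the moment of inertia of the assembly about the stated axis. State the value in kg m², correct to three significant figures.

5.00

Point mass: I_cm = 0; centre at d = 0.787 m, so the parallel axis theorem gives I = 0 + (4.9)(0.787)² = 3.0349 kg m².
Thin rod: I_cm = (1/12)ML² = (1/12)(5.46)(1.12)² = 0.57075 kg m²; centre at d = 0.28 m, so the parallel axis theorem gives I = 0.57075 + (5.46)(0.28)² = 0.99882 kg m².
Solid sphere: I_cm = (2/5)MR² = (2/5)(1.24)(0.157)² = 0.012226 kg m²; centre at d = 0.764 m, so the parallel axis theorem gives I = 0.012226 + (1.24)(0.764)² = 0.73601 kg m².
Solid sphere: I_cm = (2/5)MR² = (2/5)(1.93)(0.429)² = 0.14208 kg m²; centre at d = 0.218 m, so the parallel axis theorem gives I = 0.14208 + (1.93)(0.218)² = 0.2338 kg m².
Total I = 3.0349 + 0.99882 + 0.73601 + 0.2338 = 5.0035 kg m².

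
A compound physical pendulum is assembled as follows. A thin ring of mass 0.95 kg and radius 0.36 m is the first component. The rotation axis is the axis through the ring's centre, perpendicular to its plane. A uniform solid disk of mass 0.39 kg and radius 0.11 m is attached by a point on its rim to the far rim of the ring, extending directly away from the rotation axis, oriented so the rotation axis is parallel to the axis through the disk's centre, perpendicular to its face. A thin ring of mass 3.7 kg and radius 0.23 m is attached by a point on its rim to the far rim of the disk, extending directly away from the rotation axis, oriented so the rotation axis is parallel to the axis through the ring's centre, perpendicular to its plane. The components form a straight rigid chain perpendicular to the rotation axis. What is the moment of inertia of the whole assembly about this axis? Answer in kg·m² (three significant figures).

2.83

Thin ring: I_cm = MR² = (0.95)(0.36)² = 0.12312 kg·m²; axis through the centre, so I = 0.12312 kg·m².
Solid disk: I_cm = (1/2)MR² = (1/2)(0.39)(0.11)² = 0.0023595 kg·m²; centre at d = 0.36 + 0.11 = 0.47 m, so the parallel axis theorem gives I = 0.0023595 + (0.39)(0.47)² = 0.08851 kg·m².
Thin ring: I_cm = MR² = (3.7)(0.23)² = 0.19573 kg·m²; centre at d = 0.36 + 0.11 + 0.11 + 0.23 = 0.81 m, so the parallel axis theorem gives I = 0.19573 + (3.7)(0.81)² = 2.6233 kg·m².
Total I = 0.12312 + 0.08851 + 2.6233 = 2.8349 kg·m².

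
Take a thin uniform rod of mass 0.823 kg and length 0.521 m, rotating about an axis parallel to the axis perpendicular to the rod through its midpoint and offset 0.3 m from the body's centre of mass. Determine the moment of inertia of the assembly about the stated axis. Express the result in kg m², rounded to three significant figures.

I_cm = (1/12)ML² = (1/12)(0.823)(0.521)² = 0.018616 kg m²; centre at d = 0.3 m, so I = I_cm + Md² gives I = 0.018616 + (0.823)(0.3)² = 0.092686 kg m².

0.0927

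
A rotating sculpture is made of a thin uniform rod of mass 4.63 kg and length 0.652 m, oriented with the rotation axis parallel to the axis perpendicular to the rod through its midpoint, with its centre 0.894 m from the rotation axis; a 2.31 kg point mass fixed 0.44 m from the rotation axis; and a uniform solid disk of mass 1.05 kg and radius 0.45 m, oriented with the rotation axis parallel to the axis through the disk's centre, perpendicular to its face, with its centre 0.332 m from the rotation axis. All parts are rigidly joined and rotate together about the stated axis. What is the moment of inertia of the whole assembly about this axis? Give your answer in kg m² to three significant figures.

4.53

Thin rod: I_cm = (1/12)ML² = (1/12)(4.63)(0.652)² = 0.16402 kg m²; centre at d = 0.894 m, so the parallel axis theorem gives I = 0.16402 + (4.63)(0.894)² = 3.8645 kg m².
Point mass: I_cm = 0; centre at d = 0.44 m, so the parallel axis theorem gives I = 0 + (2.31)(0.44)² = 0.44722 kg m².
Solid disk: I_cm = (1/2)MR² = (1/2)(1.05)(0.45)² = 0.10631 kg m²; centre at d = 0.332 m, so the parallel axis theorem gives I = 0.10631 + (1.05)(0.332)² = 0.22205 kg m².
Total I = 3.8645 + 0.44722 + 0.22205 = 4.5337 kg m².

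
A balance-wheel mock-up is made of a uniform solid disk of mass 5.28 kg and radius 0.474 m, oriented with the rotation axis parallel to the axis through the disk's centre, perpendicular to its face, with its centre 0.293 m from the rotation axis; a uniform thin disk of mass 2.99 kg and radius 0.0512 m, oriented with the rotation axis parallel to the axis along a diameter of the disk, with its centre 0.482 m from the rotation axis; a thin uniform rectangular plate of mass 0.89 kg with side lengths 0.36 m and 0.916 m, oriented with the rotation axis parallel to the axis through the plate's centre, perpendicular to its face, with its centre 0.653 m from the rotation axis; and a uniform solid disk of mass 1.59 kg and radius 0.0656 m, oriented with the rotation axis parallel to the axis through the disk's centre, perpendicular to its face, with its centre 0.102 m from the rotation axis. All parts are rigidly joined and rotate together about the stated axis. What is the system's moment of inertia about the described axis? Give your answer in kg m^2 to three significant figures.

2.21

Solid disk: I_cm = (1/2)MR² = (1/2)(5.28)(0.474)² = 0.59314 kg m^2; centre at d = 0.293 m, so the parallel axis theorem gives I = 0.59314 + (5.28)(0.293)² = 1.0464 kg m^2.
Thin disk: I_cm = (1/4)MR² = (1/4)(2.99)(0.0512)² = 0.0019595 kg m^2; centre at d = 0.482 m, so the parallel axis theorem gives I = 0.0019595 + (2.99)(0.482)² = 0.69661 kg m^2.
Rectangular plate: I_cm = (1/12)M(a²+b²) = (1/12)(0.89)[(0.36)² + (0.916)²] = 0.071842 kg m^2; centre at d = 0.653 m, so the parallel axis theorem gives I = 0.071842 + (0.89)(0.653)² = 0.45135 kg m^2.
Solid disk: I_cm = (1/2)MR² = (1/2)(1.59)(0.0656)² = 0.0034212 kg m^2; centre at d = 0.102 m, so the parallel axis theorem gives I = 0.0034212 + (1.59)(0.102)² = 0.019964 kg m^2.
Total I = 1.0464 + 0.69661 + 0.45135 + 0.019964 = 2.2143 kg m^2.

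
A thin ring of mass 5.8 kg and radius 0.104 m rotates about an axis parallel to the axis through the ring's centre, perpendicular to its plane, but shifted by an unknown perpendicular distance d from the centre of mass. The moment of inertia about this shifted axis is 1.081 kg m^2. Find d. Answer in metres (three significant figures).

About the centre-of-mass axis, I_cm = MR² = (5.8)(0.104)² = 0.062733 kg m^2.
Parallel axis theorem: I = I_cm + Md², so Md² = 1.081 − 0.062733 = 1.0183 kg m^2.
d = √(1.0183 / 5.8) = 0.419 m.

0.419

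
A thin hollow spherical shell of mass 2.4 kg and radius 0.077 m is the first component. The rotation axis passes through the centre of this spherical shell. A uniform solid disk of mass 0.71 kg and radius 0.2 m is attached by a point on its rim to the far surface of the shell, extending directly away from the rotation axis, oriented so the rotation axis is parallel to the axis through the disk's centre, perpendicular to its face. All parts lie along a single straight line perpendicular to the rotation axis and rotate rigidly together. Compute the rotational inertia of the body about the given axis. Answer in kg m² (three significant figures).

Spherical shell: I_cm = (2/3)MR² = (2/3)(2.4)(0.077)² = 0.0094864 kg m²; axis through the centre, so I = 0.0094864 kg m².
Solid disk: I_cm = (1/2)MR² = (1/2)(0.71)(0.2)² = 0.0142 kg m²; centre at d = 0.077 + 0.2 = 0.277 m, so I = I_cm + Md² gives I = 0.0142 + (0.71)(0.277)² = 0.068678 kg m².
Total I = 0.0094864 + 0.068678 = 0.078164 kg m².

0.0782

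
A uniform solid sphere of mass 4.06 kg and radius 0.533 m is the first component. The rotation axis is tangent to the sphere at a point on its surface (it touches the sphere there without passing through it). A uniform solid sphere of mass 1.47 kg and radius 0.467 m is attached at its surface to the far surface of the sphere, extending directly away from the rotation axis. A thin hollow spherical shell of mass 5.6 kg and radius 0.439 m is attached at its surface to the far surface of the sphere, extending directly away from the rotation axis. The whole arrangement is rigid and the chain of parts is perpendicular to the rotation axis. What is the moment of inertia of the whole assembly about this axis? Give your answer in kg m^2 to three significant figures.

39.2

Solid sphere: I_cm = (2/5)MR² = (2/5)(4.06)(0.533)² = 0.46136 kg m^2; centre at d = 0.533 m, so the parallel axis theorem gives I = 0.46136 + (4.06)(0.533)² = 1.6148 kg m^2.
Solid sphere: I_cm = (2/5)MR² = (2/5)(1.47)(0.467)² = 0.12824 kg m^2; centre at d = 0.533 + 0.533 + 0.467 = 1.533 m, so the parallel axis theorem gives I = 0.12824 + (1.47)(1.533)² = 3.5829 kg m^2.
Spherical shell: I_cm = (2/3)MR² = (2/3)(5.6)(0.439)² = 0.71949 kg m^2; centre at d = 0.533 + 0.533 + 0.467 + 0.467 + 0.439 = 2.439 m, so the parallel axis theorem gives I = 0.71949 + (5.6)(2.439)² = 34.032 kg m^2.
Total I = 1.6148 + 3.5829 + 34.032 = 39.23 kg m^2.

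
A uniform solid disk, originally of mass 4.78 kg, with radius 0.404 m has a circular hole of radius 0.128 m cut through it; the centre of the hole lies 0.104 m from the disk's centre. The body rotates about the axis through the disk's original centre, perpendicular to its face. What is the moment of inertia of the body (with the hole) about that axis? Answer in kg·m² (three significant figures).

0.381

Unpierced body about its centre: I₀ = (1/2)MR² = (1/2)(4.78)(0.404)² = 0.39009 kg·m².
The removed disk has mass m = M·(r/R)² = (4.78)(0.128/0.404)² = 0.47983 kg (same uniform areal density).
Its moment of inertia about the rotation axis (parallel-axis theorem): I_hole = (1/2)mr² + md² = (1/2)(0.47983)(0.128)² + (0.47983)(0.104)² = 0.0091206 kg·m².
Treating the hole as negative mass, I = I₀ − I_hole = 0.39009 − 0.0091206 = 0.38097 kg·m².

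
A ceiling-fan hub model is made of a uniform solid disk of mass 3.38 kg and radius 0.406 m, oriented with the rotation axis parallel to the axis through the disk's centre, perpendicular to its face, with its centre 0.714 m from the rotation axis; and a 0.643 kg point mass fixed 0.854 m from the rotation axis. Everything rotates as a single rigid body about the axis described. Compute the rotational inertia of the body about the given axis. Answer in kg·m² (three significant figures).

Solid disk: I_cm = (1/2)MR² = (1/2)(3.38)(0.406)² = 0.27857 kg·m²; centre at d = 0.714 m, so I = I_cm + Md² gives I = 0.27857 + (3.38)(0.714)² = 2.0017 kg·m².
Point mass: I_cm = 0; centre at d = 0.854 m, so I = I_cm + Md² gives I = 0 + (0.643)(0.854)² = 0.46895 kg·m².
Total I = 2.0017 + 0.46895 = 2.4706 kg·m².

2.47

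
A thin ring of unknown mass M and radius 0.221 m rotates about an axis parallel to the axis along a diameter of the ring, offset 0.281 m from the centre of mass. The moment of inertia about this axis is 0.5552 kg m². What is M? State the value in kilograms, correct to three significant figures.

5.37

I = I_cm + Md² = (1/2)MR² + Md² = M·[0.5·(0.221)² + (0.281)²] = M·0.10338.
So M = 0.5552 / 0.10338 = 5.3704 kg.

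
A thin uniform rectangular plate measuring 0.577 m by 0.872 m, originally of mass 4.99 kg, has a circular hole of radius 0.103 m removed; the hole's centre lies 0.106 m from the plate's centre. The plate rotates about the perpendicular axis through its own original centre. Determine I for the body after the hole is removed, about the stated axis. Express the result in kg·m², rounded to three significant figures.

Unpierced body about its centre: I₀ = (1/12)M(a²+b²) = (1/12)(4.99)[(0.577)² + (0.872)²] = 0.45464 kg·m².
The removed disk has mass m = M·πr²/(ab) = (4.99)·π(0.103)²/(0.577·0.872) = 0.33055 kg (same uniform areal density).
Its moment of inertia about the rotation axis (parallel-axis theorem): I_hole = (1/2)mr² + md² = (1/2)(0.33055)(0.103)² + (0.33055)(0.106)² = 0.0054674 kg·m².
Treating the hole as negative mass, I = I₀ − I_hole = 0.45464 − 0.0054674 = 0.44917 kg·m².

0.449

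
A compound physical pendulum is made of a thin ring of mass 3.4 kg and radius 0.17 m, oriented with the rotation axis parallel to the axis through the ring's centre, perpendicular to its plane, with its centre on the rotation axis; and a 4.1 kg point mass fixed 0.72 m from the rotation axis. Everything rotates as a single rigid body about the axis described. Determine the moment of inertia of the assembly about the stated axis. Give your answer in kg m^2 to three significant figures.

2.22

Thin ring: I_cm = MR² = (3.4)(0.17)² = 0.09826 kg m^2; axis through the centre, so I = 0.09826 kg m^2.
Point mass: I_cm = 0; centre at d = 0.72 m, so the parallel axis theorem gives I = 0 + (4.1)(0.72)² = 2.1254 kg m^2.
Total I = 0.09826 + 2.1254 = 2.2237 kg m^2.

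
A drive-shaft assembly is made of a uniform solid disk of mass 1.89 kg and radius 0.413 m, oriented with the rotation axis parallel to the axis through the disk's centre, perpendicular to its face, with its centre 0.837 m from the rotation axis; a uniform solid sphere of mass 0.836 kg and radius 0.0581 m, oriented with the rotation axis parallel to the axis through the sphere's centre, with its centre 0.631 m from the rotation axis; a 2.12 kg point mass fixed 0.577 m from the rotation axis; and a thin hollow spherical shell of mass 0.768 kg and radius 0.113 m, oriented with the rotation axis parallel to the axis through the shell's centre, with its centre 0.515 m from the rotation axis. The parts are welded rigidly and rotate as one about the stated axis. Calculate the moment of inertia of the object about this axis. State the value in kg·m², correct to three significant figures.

Solid disk: I_cm = (1/2)MR² = (1/2)(1.89)(0.413)² = 0.16119 kg·m²; centre at d = 0.837 m, so the parallel axis theorem gives I = 0.16119 + (1.89)(0.837)² = 1.4853 kg·m².
Solid sphere: I_cm = (2/5)MR² = (2/5)(0.836)(0.0581)² = 0.0011288 kg·m²; centre at d = 0.631 m, so the parallel axis theorem gives I = 0.0011288 + (0.836)(0.631)² = 0.33399 kg·m².
Point mass: I_cm = 0; centre at d = 0.577 m, so the parallel axis theorem gives I = 0 + (2.12)(0.577)² = 0.70581 kg·m².
Spherical shell: I_cm = (2/3)MR² = (2/3)(0.768)(0.113)² = 0.0065377 kg·m²; centre at d = 0.515 m, so the parallel axis theorem gives I = 0.0065377 + (0.768)(0.515)² = 0.21023 kg·m².
Total I = 1.4853 + 0.33399 + 0.70581 + 0.21023 = 2.7353 kg·m².

2.74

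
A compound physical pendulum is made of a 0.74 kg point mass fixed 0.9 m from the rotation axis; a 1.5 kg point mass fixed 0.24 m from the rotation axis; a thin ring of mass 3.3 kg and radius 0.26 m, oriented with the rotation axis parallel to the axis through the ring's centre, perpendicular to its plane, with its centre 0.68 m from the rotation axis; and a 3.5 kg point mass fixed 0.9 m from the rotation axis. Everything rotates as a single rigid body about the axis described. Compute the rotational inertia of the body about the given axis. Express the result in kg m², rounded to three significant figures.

Point mass: I_cm = 0; centre at d = 0.9 m, so the parallel axis theorem gives I = 0 + (0.74)(0.9)² = 0.5994 kg m².
Point mass: I_cm = 0; centre at d = 0.24 m, so the parallel axis theorem gives I = 0 + (1.5)(0.24)² = 0.0864 kg m².
Thin ring: I_cm = MR² = (3.3)(0.26)² = 0.22308 kg m²; centre at d = 0.68 m, so the parallel axis theorem gives I = 0.22308 + (3.3)(0.68)² = 1.749 kg m².
Point mass: I_cm = 0; centre at d = 0.9 m, so the parallel axis theorem gives I = 0 + (3.5)(0.9)² = 2.835 kg m².
Total I = 0.5994 + 0.0864 + 1.749 + 2.835 = 5.2698 kg m².

5.27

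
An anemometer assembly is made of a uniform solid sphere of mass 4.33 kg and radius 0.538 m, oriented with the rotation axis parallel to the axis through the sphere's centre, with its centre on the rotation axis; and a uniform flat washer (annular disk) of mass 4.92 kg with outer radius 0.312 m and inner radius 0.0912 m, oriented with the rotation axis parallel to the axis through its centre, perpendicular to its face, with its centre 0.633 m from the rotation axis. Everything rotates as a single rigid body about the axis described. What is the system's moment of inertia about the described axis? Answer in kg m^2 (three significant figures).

2.73

Solid sphere: I_cm = (2/5)MR² = (2/5)(4.33)(0.538)² = 0.50132 kg m^2; axis through the centre, so I = 0.50132 kg m^2.
Annular disk: I_cm = (1/2)M(R²+r²) = (1/2)(4.92)[(0.312)² + (0.0912)²] = 0.25993 kg m^2; centre at d = 0.633 m, so the parallel axis theorem gives I = 0.25993 + (4.92)(0.633)² = 2.2313 kg m^2.
Total I = 0.50132 + 2.2313 = 2.7326 kg m^2.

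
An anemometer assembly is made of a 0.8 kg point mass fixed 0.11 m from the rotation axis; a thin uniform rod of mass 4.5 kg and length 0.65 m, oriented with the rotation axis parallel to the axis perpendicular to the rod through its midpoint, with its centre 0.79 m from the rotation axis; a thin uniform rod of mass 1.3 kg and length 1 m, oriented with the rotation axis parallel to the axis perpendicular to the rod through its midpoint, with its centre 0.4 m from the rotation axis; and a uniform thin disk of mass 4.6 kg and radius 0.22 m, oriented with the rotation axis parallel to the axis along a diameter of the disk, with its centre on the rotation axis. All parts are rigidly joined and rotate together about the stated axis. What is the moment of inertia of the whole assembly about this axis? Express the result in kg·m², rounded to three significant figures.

3.35

Point mass: I_cm = 0; centre at d = 0.11 m, so the parallel axis theorem gives I = 0 + (0.8)(0.11)² = 0.00968 kg·m².
Thin rod: I_cm = (1/12)ML² = (1/12)(4.5)(0.65)² = 0.15844 kg·m²; centre at d = 0.79 m, so the parallel axis theorem gives I = 0.15844 + (4.5)(0.79)² = 2.9669 kg·m².
Thin rod: I_cm = (1/12)ML² = (1/12)(1.3)(1)² = 0.10833 kg·m²; centre at d = 0.4 m, so the parallel axis theorem gives I = 0.10833 + (1.3)(0.4)² = 0.31633 kg·m².
Thin disk: I_cm = (1/4)MR² = (1/4)(4.6)(0.22)² = 0.05566 kg·m²; axis through the centre, so I = 0.05566 kg·m².
Total I = 0.00968 + 2.9669 + 0.31633 + 0.05566 = 3.3486 kg·m².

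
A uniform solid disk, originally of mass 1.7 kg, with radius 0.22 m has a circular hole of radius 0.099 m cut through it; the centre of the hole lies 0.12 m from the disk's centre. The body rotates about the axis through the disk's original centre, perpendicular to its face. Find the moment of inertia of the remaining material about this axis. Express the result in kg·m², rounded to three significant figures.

0.0345

Unpierced body about its centre: I₀ = (1/2)MR² = (1/2)(1.7)(0.22)² = 0.04114 kg·m².
The removed disk has mass m = M·(r/R)² = (1.7)(0.099/0.22)² = 0.34425 kg (same uniform areal density).
Its moment of inertia about the rotation axis (parallel-axis theorem): I_hole = (1/2)mr² + md² = (1/2)(0.34425)(0.099)² + (0.34425)(0.12)² = 0.0066442 kg·m².
Treating the hole as negative mass, I = I₀ − I_hole = 0.04114 − 0.0066442 = 0.034496 kg·m².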